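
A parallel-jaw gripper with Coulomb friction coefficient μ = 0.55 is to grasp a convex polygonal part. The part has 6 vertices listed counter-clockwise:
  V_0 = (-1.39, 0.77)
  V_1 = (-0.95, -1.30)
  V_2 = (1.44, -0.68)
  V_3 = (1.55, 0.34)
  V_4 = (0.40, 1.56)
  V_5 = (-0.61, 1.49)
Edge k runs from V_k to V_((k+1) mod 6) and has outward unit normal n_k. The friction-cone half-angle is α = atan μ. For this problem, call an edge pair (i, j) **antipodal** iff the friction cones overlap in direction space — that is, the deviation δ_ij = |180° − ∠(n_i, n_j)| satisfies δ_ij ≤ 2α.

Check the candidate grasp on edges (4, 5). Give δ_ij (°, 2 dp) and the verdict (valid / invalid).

δ = 141.26°, invalid

α = atan 0.55 = 28.81°;  2α = 57.62°
edge 4: e_4 = (-1.01, -0.07);  n_4 = (-0.0691, +0.9976)
edge 5: e_5 = (-0.78, -0.72);  n_5 = (-0.6783, +0.7348)
∠(n_4, n_5) = 38.74°
δ = |180° − 38.74°| = 141.26°
141.26° > 2α = 57.62°  →  invalid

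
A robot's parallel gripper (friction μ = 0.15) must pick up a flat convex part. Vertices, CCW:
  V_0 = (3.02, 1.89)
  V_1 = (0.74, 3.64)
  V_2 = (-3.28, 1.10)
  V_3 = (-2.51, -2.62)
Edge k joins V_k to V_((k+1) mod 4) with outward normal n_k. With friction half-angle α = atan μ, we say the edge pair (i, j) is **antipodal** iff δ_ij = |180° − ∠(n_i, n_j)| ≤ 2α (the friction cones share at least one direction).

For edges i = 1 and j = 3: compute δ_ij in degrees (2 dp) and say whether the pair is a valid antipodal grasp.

δ = 6.91°, valid

α = atan 0.15 = 8.53°;  2α = 17.06°
edge 1: e_1 = (-4.02, -2.54);  n_1 = (-0.5342, +0.8454)
edge 3: e_3 = (+5.53, +4.51);  n_3 = (+0.6320, -0.7750)
∠(n_1, n_3) = 173.09°
δ = |180° − 173.09°| = 6.91°
6.91° ≤ 2α = 17.06°  →  valid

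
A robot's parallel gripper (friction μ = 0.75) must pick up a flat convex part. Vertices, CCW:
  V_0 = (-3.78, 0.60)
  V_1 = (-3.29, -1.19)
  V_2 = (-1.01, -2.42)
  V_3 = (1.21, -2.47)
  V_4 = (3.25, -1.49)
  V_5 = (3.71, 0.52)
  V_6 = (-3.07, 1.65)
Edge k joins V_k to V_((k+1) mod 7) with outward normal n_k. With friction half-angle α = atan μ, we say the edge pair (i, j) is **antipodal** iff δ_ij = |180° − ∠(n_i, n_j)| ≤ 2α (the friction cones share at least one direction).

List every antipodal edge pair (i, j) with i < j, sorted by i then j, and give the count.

count = 8; pairs: (0,4), (0,5), (1,5), (2,5), (2,6), (3,5), (3,6), (4,6)

α = atan 0.75 = 36.87°;  2α = 73.74°
n_0 = (-0.9645, -0.2640)
n_1 = (-0.4748, -0.8801)
n_2 = (-0.0225, -0.9997)
n_3 = (+0.4330, -0.9014)
n_4 = (+0.9748, -0.2231)
n_5 = (+0.1644, +0.9864)
n_6 = (-0.8284, +0.5602)
  (0,1): δ = 133.65°  ·
  (0,2): δ = 106.60°  ·
  (0,3): δ = 79.65°  ·
  (0,4): δ = 28.20°  ✓
  (0,5): δ = 65.23°  ✓
  (0,6): δ = 130.62°  ·
  (1,2): δ = 152.94°  ·
  (1,3): δ = 126.00°  ·
  (1,4): δ = 74.54°  ·
  (1,5): δ = 18.88°  ✓
  (1,6): δ = 84.28°  ·
  (2,3): δ = 153.05°  ·
  (2,4): δ = 101.60°  ·
  (2,5): δ = 8.17°  ✓
  (2,6): δ = 57.22°  ✓
  (3,4): δ = 128.55°  ·
  (3,5): δ = 35.12°  ✓
  (3,6): δ = 30.27°  ✓
  (4,5): δ = 86.57°  ·
  (4,6): δ = 21.18°  ✓
  (5,6): δ = 114.60°  ·
antipodal pairs: 8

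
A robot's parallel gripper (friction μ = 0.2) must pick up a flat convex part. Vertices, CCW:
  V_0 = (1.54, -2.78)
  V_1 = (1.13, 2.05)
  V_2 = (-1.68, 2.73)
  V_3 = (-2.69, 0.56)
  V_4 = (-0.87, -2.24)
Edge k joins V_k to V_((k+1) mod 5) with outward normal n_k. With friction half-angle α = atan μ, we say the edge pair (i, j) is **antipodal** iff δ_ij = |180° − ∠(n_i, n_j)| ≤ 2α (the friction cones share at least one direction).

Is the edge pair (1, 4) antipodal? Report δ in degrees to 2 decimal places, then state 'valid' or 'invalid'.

α = atan 0.2 = 11.31°;  2α = 22.62°
edge 1: e_1 = (-2.81, +0.68);  n_1 = (+0.2352, +0.9719)
edge 4: e_4 = (+2.41, -0.54);  n_4 = (-0.2186, -0.9758)
∠(n_1, n_4) = 179.03°
δ = |180° − 179.03°| = 0.97°
0.97° ≤ 2α = 22.62°  →  valid

δ = 0.97°, valid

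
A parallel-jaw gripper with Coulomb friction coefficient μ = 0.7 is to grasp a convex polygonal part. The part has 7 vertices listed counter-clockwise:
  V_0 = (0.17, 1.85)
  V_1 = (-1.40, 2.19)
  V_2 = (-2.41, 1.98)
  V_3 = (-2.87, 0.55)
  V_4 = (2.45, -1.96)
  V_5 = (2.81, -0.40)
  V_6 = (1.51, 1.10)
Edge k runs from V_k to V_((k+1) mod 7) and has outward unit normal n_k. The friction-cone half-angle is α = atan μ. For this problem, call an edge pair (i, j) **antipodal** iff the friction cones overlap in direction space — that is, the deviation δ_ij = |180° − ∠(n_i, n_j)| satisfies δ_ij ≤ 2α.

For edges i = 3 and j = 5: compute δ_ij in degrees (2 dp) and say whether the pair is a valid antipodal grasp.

δ = 23.83°, valid

α = atan 0.7 = 34.99°;  2α = 69.98°
edge 3: e_3 = (+5.32, -2.51);  n_3 = (-0.4267, -0.9044)
edge 5: e_5 = (-1.30, +1.50);  n_5 = (+0.7557, +0.6549)
∠(n_3, n_5) = 156.17°
δ = |180° − 156.17°| = 23.83°
23.83° ≤ 2α = 69.98°  →  valid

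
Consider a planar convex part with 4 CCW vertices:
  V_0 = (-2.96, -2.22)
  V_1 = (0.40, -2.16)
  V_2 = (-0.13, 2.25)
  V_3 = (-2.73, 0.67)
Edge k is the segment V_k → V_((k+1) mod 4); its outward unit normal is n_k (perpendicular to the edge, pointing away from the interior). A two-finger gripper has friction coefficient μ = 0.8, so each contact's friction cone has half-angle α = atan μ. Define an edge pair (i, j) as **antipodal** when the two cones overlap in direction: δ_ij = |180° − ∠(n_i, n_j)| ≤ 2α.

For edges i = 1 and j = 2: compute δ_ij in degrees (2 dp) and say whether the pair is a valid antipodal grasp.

α = atan 0.8 = 38.66°;  2α = 77.32°
edge 1: e_1 = (-0.53, +4.41);  n_1 = (+0.9929, +0.1193)
edge 2: e_2 = (-2.60, -1.58);  n_2 = (-0.5193, +0.8546)
∠(n_1, n_2) = 114.43°
δ = |180° − 114.43°| = 65.57°
65.57° ≤ 2α = 77.32°  →  valid

δ = 65.57°, valid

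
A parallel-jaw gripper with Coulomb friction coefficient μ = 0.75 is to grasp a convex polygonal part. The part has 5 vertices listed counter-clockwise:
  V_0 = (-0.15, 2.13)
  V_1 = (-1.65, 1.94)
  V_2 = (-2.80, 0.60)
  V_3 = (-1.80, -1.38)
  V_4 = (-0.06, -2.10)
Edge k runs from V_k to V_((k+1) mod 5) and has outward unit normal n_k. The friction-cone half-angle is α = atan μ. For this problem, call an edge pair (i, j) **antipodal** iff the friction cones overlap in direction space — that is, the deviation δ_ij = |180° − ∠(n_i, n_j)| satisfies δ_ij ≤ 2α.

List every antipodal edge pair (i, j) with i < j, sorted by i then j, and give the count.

α = atan 0.75 = 36.87°;  2α = 73.74°
n_0 = (-0.1257, +0.9921)
n_1 = (-0.7589, +0.6513)
n_2 = (-0.8926, -0.4508)
n_3 = (-0.3824, -0.9240)
n_4 = (+0.9998, +0.0213)
  (0,1): δ = 137.86°  ·
  (0,2): δ = 70.42°  ✓
  (0,3): δ = 29.70°  ✓
  (0,4): δ = 84.00°  ·
  (1,2): δ = 112.57°  ·
  (1,3): δ = 71.84°  ✓
  (1,4): δ = 41.86°  ✓
  (2,3): δ = 139.28°  ·
  (2,4): δ = 25.58°  ✓
  (3,4): δ = 66.30°  ✓
antipodal pairs: 6

count = 6; pairs: (0,2), (0,3), (1,3), (1,4), (2,4), (3,4)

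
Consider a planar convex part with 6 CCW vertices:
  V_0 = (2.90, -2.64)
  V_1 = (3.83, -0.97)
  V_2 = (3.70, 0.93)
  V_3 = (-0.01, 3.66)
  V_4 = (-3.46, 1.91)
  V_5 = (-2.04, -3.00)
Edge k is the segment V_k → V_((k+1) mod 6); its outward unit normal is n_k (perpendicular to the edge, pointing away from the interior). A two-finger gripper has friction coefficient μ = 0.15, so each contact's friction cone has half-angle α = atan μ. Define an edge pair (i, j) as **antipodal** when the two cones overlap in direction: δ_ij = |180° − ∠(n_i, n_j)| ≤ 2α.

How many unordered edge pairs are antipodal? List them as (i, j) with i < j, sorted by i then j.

α = atan 0.15 = 8.53°;  2α = 17.06°
n_0 = (+0.8737, -0.4865)
n_1 = (+0.9977, +0.0683)
n_2 = (+0.5927, +0.8054)
n_3 = (-0.4524, +0.8918)
n_4 = (-0.9606, -0.2778)
n_5 = (+0.0727, -0.9974)
  (0,1): δ = 146.97°  ·
  (0,2): δ = 97.23°  ·
  (0,3): δ = 33.99°  ·
  (0,4): δ = 45.24°  ·
  (0,5): δ = 123.28°  ·
  (1,2): δ = 130.26°  ·
  (1,3): δ = 67.02°  ·
  (1,4): δ = 12.22°  ✓
  (1,5): δ = 90.25°  ·
  (2,3): δ = 116.76°  ·
  (2,4): δ = 37.52°  ·
  (2,5): δ = 40.52°  ·
  (3,4): δ = 100.77°  ·
  (3,5): δ = 22.73°  ·
  (4,5): δ = 101.96°  ·
antipodal pairs: 1

count = 1; pairs: (1,4)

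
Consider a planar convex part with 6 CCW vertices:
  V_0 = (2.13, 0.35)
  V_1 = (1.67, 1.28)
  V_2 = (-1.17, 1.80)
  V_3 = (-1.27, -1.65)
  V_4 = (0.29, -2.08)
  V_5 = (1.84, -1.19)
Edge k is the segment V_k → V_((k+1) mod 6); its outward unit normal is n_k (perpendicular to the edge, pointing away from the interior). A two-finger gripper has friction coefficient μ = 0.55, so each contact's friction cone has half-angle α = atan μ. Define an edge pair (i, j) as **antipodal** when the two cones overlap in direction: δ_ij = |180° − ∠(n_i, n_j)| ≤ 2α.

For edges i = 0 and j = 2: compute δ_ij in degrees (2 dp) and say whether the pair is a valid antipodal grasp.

α = atan 0.55 = 28.81°;  2α = 57.62°
edge 0: e_0 = (-0.46, +0.93);  n_0 = (+0.8963, +0.4434)
edge 2: e_2 = (-0.10, -3.45);  n_2 = (-0.9996, +0.0290)
∠(n_0, n_2) = 152.02°
δ = |180° − 152.02°| = 27.98°
27.98° ≤ 2α = 57.62°  →  valid

δ = 27.98°, valid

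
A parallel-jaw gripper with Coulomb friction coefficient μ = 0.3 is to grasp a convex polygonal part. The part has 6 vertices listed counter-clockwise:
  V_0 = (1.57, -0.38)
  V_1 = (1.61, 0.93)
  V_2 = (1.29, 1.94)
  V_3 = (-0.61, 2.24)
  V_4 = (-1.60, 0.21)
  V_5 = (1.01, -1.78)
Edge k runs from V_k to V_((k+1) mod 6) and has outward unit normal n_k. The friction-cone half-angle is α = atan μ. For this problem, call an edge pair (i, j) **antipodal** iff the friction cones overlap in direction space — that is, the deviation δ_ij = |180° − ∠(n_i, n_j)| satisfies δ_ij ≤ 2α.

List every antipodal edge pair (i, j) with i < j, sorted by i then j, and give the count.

α = atan 0.3 = 16.70°;  2α = 33.40°
n_0 = (+0.9995, -0.0305)
n_1 = (+0.9533, +0.3020)
n_2 = (+0.1560, +0.9878)
n_3 = (-0.8988, +0.4383)
n_4 = (-0.6063, -0.7952)
n_5 = (+0.9285, -0.3714)
  (0,1): δ = 160.67°  ·
  (0,2): δ = 97.22°  ·
  (0,3): δ = 24.25°  ✓
  (0,4): δ = 54.43°  ·
  (0,5): δ = 159.95°  ·
  (1,2): δ = 116.55°  ·
  (1,3): δ = 43.58°  ·
  (1,4): δ = 35.10°  ·
  (1,5): δ = 140.62°  ·
  (2,3): δ = 107.03°  ·
  (2,4): δ = 28.35°  ✓
  (2,5): δ = 77.17°  ·
  (3,4): δ = 101.33°  ·
  (3,5): δ = 4.20°  ✓
  (4,5): δ = 74.48°  ·
antipodal pairs: 3

count = 3; pairs: (0,3), (2,4), (3,5)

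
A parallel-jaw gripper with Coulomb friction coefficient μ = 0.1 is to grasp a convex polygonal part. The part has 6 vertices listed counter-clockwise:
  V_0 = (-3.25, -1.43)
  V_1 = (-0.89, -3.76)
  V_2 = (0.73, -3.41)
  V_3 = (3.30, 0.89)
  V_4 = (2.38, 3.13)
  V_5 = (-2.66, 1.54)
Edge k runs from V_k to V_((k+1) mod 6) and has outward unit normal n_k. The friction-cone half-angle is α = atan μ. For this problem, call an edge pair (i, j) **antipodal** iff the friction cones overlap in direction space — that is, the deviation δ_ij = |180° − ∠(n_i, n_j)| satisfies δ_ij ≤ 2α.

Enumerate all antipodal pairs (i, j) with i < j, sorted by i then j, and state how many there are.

α = atan 0.1 = 5.71°;  2α = 11.42°
n_0 = (-0.7026, -0.7116)
n_1 = (+0.2112, -0.9774)
n_2 = (+0.8584, -0.5130)
n_3 = (+0.9250, +0.3799)
n_4 = (-0.3009, +0.9537)
n_5 = (-0.9808, +0.1948)
  (0,1): δ = 123.18°  ·
  (0,2): δ = 76.23°  ·
  (0,3): δ = 23.04°  ·
  (0,4): δ = 62.14°  ·
  (0,5): δ = 123.40°  ·
  (1,2): δ = 133.06°  ·
  (1,3): δ = 79.86°  ·
  (1,4): δ = 5.32°  ✓
  (1,5): δ = 66.57°  ·
  (2,3): δ = 126.81°  ·
  (2,4): δ = 41.63°  ·
  (2,5): δ = 19.63°  ·
  (3,4): δ = 94.82°  ·
  (3,5): δ = 33.56°  ·
  (4,5): δ = 118.74°  ·
antipodal pairs: 1

count = 1; pairs: (1,4)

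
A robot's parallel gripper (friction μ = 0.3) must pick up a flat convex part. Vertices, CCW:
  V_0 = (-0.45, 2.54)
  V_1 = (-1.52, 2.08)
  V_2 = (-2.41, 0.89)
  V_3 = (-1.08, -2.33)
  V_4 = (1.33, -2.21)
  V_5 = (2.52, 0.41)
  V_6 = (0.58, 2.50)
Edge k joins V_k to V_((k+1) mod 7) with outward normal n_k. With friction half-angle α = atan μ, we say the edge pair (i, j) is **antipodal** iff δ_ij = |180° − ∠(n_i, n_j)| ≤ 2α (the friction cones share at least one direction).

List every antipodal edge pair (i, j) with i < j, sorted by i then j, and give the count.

α = atan 0.3 = 16.70°;  2α = 33.40°
n_0 = (-0.3950, +0.9187)
n_1 = (-0.8008, +0.5989)
n_2 = (-0.9243, -0.3818)
n_3 = (+0.0497, -0.9988)
n_4 = (+0.9105, -0.4135)
n_5 = (+0.7329, +0.6803)
n_6 = (+0.0388, +0.9992)
  (0,1): δ = 150.06°  ·
  (0,2): δ = 90.82°  ·
  (0,3): δ = 20.41°  ✓
  (0,4): δ = 42.31°  ·
  (0,5): δ = 109.61°  ·
  (0,6): δ = 154.51°  ·
  (1,2): δ = 120.76°  ·
  (1,3): δ = 50.36°  ·
  (1,4): δ = 12.37°  ✓
  (1,5): δ = 79.66°  ·
  (1,6): δ = 124.57°  ·
  (2,3): δ = 109.59°  ·
  (2,4): δ = 46.87°  ·
  (2,5): δ = 20.43°  ✓
  (2,6): δ = 65.33°  ·
  (3,4): δ = 117.28°  ·
  (3,5): δ = 49.98°  ·
  (3,6): δ = 5.07°  ✓
  (4,5): δ = 112.70°  ·
  (4,6): δ = 67.80°  ·
  (5,6): δ = 135.09°  ·
antipodal pairs: 4

count = 4; pairs: (0,3), (1,4), (2,5), (3,6)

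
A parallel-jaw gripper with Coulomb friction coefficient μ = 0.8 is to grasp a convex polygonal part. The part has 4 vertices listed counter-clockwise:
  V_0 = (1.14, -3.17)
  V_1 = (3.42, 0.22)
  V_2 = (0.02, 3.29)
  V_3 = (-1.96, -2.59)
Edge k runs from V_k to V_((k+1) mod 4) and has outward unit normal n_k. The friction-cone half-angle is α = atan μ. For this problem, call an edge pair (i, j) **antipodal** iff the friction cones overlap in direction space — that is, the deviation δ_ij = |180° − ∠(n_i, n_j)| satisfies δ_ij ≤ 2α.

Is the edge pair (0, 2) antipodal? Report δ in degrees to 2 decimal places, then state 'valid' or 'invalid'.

α = atan 0.8 = 38.66°;  2α = 77.32°
edge 0: e_0 = (+2.28, +3.39);  n_0 = (+0.8298, -0.5581)
edge 2: e_2 = (-1.98, -5.88);  n_2 = (-0.9477, +0.3191)
∠(n_0, n_2) = 164.69°
δ = |180° − 164.69°| = 15.31°
15.31° ≤ 2α = 77.32°  →  valid

δ = 15.31°, valid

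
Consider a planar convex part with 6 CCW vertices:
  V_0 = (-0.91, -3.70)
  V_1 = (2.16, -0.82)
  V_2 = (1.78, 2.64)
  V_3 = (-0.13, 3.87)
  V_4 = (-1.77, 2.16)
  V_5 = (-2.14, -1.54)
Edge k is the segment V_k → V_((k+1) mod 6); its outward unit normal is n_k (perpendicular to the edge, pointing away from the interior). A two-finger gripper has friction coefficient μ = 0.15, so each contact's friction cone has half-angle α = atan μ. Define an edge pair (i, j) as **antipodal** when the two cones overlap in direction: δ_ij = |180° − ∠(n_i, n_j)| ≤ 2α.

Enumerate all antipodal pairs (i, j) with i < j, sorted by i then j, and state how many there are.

count = 2; pairs: (0,3), (1,4)

α = atan 0.15 = 8.53°;  2α = 17.06°
n_0 = (+0.6842, -0.7293)
n_1 = (+0.9940, +0.1092)
n_2 = (+0.5414, +0.8407)
n_3 = (-0.7217, +0.6922)
n_4 = (-0.9950, +0.0995)
n_5 = (-0.8690, -0.4948)
  (0,1): δ = 126.90°  ·
  (0,2): δ = 75.95°  ·
  (0,3): δ = 3.03°  ✓
  (0,4): δ = 41.12°  ·
  (0,5): δ = 76.49°  ·
  (1,2): δ = 129.05°  ·
  (1,3): δ = 50.07°  ·
  (1,4): δ = 11.98°  ✓
  (1,5): δ = 23.39°  ·
  (2,3): δ = 101.02°  ·
  (2,4): δ = 62.93°  ·
  (2,5): δ = 27.56°  ·
  (3,4): δ = 141.91°  ·
  (3,5): δ = 106.54°  ·
  (4,5): δ = 144.63°  ·
antipodal pairs: 2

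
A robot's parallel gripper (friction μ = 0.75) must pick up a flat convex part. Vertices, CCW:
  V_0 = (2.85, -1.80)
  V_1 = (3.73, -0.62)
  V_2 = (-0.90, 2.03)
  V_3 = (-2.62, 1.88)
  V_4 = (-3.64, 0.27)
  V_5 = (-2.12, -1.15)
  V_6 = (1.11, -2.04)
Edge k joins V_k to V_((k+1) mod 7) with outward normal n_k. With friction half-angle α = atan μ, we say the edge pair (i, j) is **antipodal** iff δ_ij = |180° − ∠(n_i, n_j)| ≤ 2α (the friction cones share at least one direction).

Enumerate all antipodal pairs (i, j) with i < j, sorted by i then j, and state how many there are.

count = 10; pairs: (0,2), (0,3), (1,4), (1,5), (1,6), (2,4), (2,5), (2,6), (3,5), (3,6)

α = atan 0.75 = 36.87°;  2α = 73.74°
n_0 = (+0.8016, -0.5978)
n_1 = (+0.4967, +0.8679)
n_2 = (-0.0869, +0.9962)
n_3 = (-0.8447, +0.5352)
n_4 = (-0.6827, -0.7307)
n_5 = (-0.2656, -0.9641)
n_6 = (+0.1366, -0.9906)
  (0,1): δ = 83.07°  ·
  (0,2): δ = 48.30°  ✓
  (0,3): δ = 4.36°  ✓
  (0,4): δ = 83.66°  ·
  (0,5): δ = 111.31°  ·
  (0,6): δ = 134.57°  ·
  (1,2): δ = 145.23°  ·
  (1,3): δ = 92.57°  ·
  (1,4): δ = 13.27°  ✓
  (1,5): δ = 14.38°  ✓
  (1,6): δ = 37.64°  ✓
  (2,3): δ = 127.34°  ·
  (2,4): δ = 48.04°  ✓
  (2,5): δ = 20.39°  ✓
  (2,6): δ = 2.87°  ✓
  (3,4): δ = 100.70°  ·
  (3,5): δ = 73.05°  ✓
  (3,6): δ = 49.79°  ✓
  (4,5): δ = 152.35°  ·
  (4,6): δ = 129.09°  ·
  (5,6): δ = 156.74°  ·
antipodal pairs: 10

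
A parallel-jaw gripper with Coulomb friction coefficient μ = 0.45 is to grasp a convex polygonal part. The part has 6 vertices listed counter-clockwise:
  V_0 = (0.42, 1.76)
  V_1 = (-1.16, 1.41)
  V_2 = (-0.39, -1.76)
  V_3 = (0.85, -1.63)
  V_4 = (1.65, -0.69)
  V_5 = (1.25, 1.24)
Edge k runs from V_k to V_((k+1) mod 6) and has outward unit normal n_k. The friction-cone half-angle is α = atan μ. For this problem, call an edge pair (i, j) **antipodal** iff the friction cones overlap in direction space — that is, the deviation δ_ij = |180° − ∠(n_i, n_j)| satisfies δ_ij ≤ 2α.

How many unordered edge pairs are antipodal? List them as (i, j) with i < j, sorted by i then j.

α = atan 0.45 = 24.23°;  2α = 48.46°
n_0 = (-0.2163, +0.9763)
n_1 = (-0.9717, -0.2360)
n_2 = (+0.1043, -0.9945)
n_3 = (+0.7615, -0.6481)
n_4 = (+0.9792, +0.2029)
n_5 = (+0.5309, +0.8474)
  (0,1): δ = 88.84°  ·
  (0,2): δ = 6.51°  ✓
  (0,3): δ = 37.11°  ✓
  (0,4): δ = 89.22°  ·
  (0,5): δ = 135.44°  ·
  (1,2): δ = 97.67°  ·
  (1,3): δ = 54.05°  ·
  (1,4): δ = 1.94°  ✓
  (1,5): δ = 44.28°  ✓
  (2,3): δ = 136.38°  ·
  (2,4): δ = 84.28°  ·
  (2,5): δ = 38.05°  ✓
  (3,4): δ = 127.89°  ·
  (3,5): δ = 81.67°  ·
  (4,5): δ = 133.78°  ·
antipodal pairs: 5

count = 5; pairs: (0,2), (0,3), (1,4), (1,5), (2,5)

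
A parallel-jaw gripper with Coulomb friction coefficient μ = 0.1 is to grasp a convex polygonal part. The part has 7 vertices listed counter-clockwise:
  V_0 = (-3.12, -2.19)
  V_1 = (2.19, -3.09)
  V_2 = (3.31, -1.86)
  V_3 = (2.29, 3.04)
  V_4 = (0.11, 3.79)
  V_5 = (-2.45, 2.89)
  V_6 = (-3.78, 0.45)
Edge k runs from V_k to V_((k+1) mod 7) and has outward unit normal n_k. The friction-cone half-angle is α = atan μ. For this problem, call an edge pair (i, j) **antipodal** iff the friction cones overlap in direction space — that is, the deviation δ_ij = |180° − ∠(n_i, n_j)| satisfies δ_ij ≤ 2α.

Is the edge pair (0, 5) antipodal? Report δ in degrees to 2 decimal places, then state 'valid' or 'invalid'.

α = atan 0.1 = 5.71°;  2α = 11.42°
edge 0: e_0 = (+5.31, -0.90);  n_0 = (-0.1671, -0.9859)
edge 5: e_5 = (-1.33, -2.44);  n_5 = (-0.8780, +0.4786)
∠(n_0, n_5) = 108.97°
δ = |180° − 108.97°| = 71.03°
71.03° > 2α = 11.42°  →  invalid

δ = 71.03°, invalid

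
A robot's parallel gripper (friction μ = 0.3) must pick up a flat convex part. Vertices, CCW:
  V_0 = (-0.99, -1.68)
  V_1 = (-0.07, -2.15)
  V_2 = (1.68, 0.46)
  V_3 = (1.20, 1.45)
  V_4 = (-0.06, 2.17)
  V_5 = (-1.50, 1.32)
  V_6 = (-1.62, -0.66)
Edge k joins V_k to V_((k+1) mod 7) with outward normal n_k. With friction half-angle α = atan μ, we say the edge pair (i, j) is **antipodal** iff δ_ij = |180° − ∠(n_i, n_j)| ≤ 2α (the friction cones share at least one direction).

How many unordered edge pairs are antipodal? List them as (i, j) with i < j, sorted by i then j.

α = atan 0.3 = 16.70°;  2α = 33.40°
n_0 = (-0.4549, -0.8905)
n_1 = (+0.8306, -0.5569)
n_2 = (+0.8998, +0.4363)
n_3 = (+0.4961, +0.8682)
n_4 = (-0.5083, +0.8612)
n_5 = (-0.9982, +0.0605)
n_6 = (-0.8508, -0.5255)
  (0,1): δ = 96.78°  ·
  (0,2): δ = 37.07°  ·
  (0,3): δ = 2.68°  ✓
  (0,4): δ = 57.61°  ·
  (0,5): δ = 113.59°  ·
  (0,6): δ = 148.76°  ·
  (1,2): δ = 120.29°  ·
  (1,3): δ = 85.90°  ·
  (1,4): δ = 25.61°  ✓
  (1,5): δ = 30.37°  ✓
  (1,6): δ = 65.54°  ·
  (2,3): δ = 145.61°  ·
  (2,4): δ = 85.31°  ·
  (2,5): δ = 29.33°  ✓
  (2,6): δ = 5.84°  ✓
  (3,4): δ = 119.70°  ·
  (3,5): δ = 63.72°  ·
  (3,6): δ = 28.55°  ✓
  (4,5): δ = 124.02°  ·
  (4,6): δ = 88.85°  ·
  (5,6): δ = 144.83°  ·
antipodal pairs: 6

count = 6; pairs: (0,3), (1,4), (1,5), (2,5), (2,6), (3,6)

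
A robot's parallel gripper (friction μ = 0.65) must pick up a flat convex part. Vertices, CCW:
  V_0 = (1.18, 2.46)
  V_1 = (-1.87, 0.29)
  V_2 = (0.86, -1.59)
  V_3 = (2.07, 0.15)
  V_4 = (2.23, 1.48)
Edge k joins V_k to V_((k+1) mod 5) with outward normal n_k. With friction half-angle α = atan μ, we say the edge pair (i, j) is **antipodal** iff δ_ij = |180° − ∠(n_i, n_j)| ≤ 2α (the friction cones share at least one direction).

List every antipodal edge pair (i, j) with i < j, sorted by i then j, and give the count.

α = atan 0.65 = 33.02°;  2α = 66.05°
n_0 = (-0.5797, +0.8148)
n_1 = (-0.5672, -0.8236)
n_2 = (+0.8210, -0.5709)
n_3 = (+0.9928, -0.1194)
n_4 = (+0.6823, +0.7311)
  (0,1): δ = 69.98°  ·
  (0,2): δ = 19.75°  ✓
  (0,3): δ = 47.71°  ✓
  (0,4): δ = 101.54°  ·
  (1,2): δ = 90.26°  ·
  (1,3): δ = 62.31°  ✓
  (1,4): δ = 8.47°  ✓
  (2,3): δ = 152.04°  ·
  (2,4): δ = 98.21°  ·
  (3,4): δ = 126.17°  ·
antipodal pairs: 4

count = 4; pairs: (0,2), (0,3), (1,3), (1,4)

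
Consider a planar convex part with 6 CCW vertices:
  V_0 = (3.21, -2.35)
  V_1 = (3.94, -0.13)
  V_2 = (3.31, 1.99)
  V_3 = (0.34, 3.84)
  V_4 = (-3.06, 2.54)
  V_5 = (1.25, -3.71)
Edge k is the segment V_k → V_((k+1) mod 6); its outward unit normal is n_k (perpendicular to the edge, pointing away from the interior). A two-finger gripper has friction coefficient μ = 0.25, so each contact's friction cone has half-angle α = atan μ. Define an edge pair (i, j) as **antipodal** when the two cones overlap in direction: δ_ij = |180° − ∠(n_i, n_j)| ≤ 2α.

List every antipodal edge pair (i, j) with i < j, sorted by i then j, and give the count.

count = 3; pairs: (1,4), (2,4), (3,5)

α = atan 0.25 = 14.04°;  2α = 28.07°
n_0 = (+0.9500, -0.3124)
n_1 = (+0.9586, +0.2849)
n_2 = (+0.5287, +0.8488)
n_3 = (-0.3571, +0.9341)
n_4 = (-0.8232, -0.5677)
n_5 = (+0.5701, -0.8216)
  (0,1): δ = 145.25°  ·
  (0,2): δ = 103.72°  ·
  (0,3): δ = 50.87°  ·
  (0,4): δ = 52.79°  ·
  (0,5): δ = 142.96°  ·
  (1,2): δ = 138.47°  ·
  (1,3): δ = 85.63°  ·
  (1,4): δ = 18.04°  ✓
  (1,5): δ = 108.21°  ·
  (2,3): δ = 127.16°  ·
  (2,4): δ = 23.49°  ✓
  (2,5): δ = 66.67°  ·
  (3,4): δ = 76.33°  ·
  (3,5): δ = 13.83°  ✓
  (4,5): δ = 89.83°  ·
antipodal pairs: 3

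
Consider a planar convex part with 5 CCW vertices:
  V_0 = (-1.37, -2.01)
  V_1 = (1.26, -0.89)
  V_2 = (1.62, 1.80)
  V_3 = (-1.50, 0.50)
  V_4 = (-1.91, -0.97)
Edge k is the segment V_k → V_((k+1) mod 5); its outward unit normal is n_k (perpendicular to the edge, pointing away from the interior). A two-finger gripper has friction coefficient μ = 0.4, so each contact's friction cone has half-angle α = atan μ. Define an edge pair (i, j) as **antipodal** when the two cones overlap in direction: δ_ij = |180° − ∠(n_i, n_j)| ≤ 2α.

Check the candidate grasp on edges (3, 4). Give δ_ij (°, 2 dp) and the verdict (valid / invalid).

α = atan 0.4 = 21.80°;  2α = 43.60°
edge 3: e_3 = (-0.41, -1.47);  n_3 = (-0.9632, +0.2687)
edge 4: e_4 = (+0.54, -1.04);  n_4 = (-0.8875, -0.4608)
∠(n_3, n_4) = 43.02°
δ = |180° − 43.02°| = 136.98°
136.98° > 2α = 43.60°  →  invalid

δ = 136.98°, invalid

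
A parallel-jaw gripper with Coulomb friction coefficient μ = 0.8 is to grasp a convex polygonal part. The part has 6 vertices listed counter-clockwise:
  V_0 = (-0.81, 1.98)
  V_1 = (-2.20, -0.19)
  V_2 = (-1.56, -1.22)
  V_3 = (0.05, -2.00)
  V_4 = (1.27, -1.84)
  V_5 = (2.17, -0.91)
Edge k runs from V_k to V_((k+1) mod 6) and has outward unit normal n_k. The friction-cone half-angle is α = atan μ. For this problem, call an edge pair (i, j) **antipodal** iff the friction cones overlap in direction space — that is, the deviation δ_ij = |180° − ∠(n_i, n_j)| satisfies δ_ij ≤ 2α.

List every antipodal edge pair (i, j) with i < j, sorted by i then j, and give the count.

α = atan 0.8 = 38.66°;  2α = 77.32°
n_0 = (-0.8421, +0.5394)
n_1 = (-0.8494, -0.5278)
n_2 = (-0.4360, -0.8999)
n_3 = (+0.1300, -0.9915)
n_4 = (+0.7186, -0.6954)
n_5 = (+0.6962, +0.7179)
  (0,1): δ = 115.50°  ·
  (0,2): δ = 83.21°  ·
  (0,3): δ = 49.89°  ✓
  (0,4): δ = 11.42°  ✓
  (0,5): δ = 78.52°  ·
  (1,2): δ = 147.70°  ·
  (1,3): δ = 114.38°  ·
  (1,4): δ = 75.92°  ✓
  (1,5): δ = 14.02°  ✓
  (2,3): δ = 146.68°  ·
  (2,4): δ = 108.21°  ·
  (2,5): δ = 18.27°  ✓
  (3,4): δ = 141.53°  ·
  (3,5): δ = 51.59°  ✓
  (4,5): δ = 90.06°  ·
antipodal pairs: 6

count = 6; pairs: (0,3), (0,4), (1,4), (1,5), (2,5), (3,5)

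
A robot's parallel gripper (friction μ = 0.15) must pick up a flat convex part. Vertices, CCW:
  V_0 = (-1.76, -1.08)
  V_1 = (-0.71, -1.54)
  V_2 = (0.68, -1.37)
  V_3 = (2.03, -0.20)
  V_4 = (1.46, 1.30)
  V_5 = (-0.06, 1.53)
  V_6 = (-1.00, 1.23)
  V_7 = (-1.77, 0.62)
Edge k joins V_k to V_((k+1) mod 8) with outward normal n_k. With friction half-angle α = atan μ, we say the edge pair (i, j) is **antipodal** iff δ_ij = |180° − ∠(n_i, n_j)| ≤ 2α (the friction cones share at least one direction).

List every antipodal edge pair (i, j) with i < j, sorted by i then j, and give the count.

count = 4; pairs: (0,4), (1,4), (1,5), (2,6)

α = atan 0.15 = 8.53°;  2α = 17.06°
n_0 = (-0.4013, -0.9160)
n_1 = (+0.1214, -0.9926)
n_2 = (+0.6549, -0.7557)
n_3 = (+0.9348, +0.3552)
n_4 = (+0.1496, +0.9887)
n_5 = (-0.3040, +0.9527)
n_6 = (-0.6210, +0.7838)
n_7 = (-1.0000, -0.0059)
  (0,1): δ = 149.37°  ·
  (0,2): δ = 115.43°  ·
  (0,3): δ = 45.54°  ·
  (0,4): δ = 15.05°  ✓
  (0,5): δ = 41.36°  ·
  (0,6): δ = 62.04°  ·
  (0,7): δ = 114.00°  ·
  (1,2): δ = 146.06°  ·
  (1,3): δ = 76.17°  ·
  (1,4): δ = 15.58°  ✓
  (1,5): δ = 10.73°  ✓
  (1,6): δ = 31.41°  ·
  (1,7): δ = 83.36°  ·
  (2,3): δ = 110.11°  ·
  (2,4): δ = 49.52°  ·
  (2,5): δ = 23.21°  ·
  (2,6): δ = 2.53°  ✓
  (2,7): δ = 49.42°  ·
  (3,4): δ = 119.41°  ·
  (3,5): δ = 93.11°  ·
  (3,6): δ = 72.42°  ·
  (3,7): δ = 20.47°  ·
  (4,5): δ = 153.70°  ·
  (4,6): δ = 133.01°  ·
  (4,7): δ = 81.06°  ·
  (5,6): δ = 159.31°  ·
  (5,7): δ = 107.36°  ·
  (6,7): δ = 128.05°  ·
antipodal pairs: 4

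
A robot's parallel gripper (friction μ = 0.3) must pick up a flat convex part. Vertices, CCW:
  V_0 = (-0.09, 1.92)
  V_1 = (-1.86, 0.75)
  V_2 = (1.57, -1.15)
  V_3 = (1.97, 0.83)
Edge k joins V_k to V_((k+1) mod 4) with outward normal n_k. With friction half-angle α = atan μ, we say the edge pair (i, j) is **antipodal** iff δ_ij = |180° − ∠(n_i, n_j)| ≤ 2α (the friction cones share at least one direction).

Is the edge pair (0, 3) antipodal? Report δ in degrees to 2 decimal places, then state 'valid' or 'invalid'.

δ = 118.65°, invalid

α = atan 0.3 = 16.70°;  2α = 33.40°
edge 0: e_0 = (-1.77, -1.17);  n_0 = (-0.5514, +0.8342)
edge 3: e_3 = (-2.06, +1.09);  n_3 = (+0.4677, +0.8839)
∠(n_0, n_3) = 61.35°
δ = |180° − 61.35°| = 118.65°
118.65° > 2α = 33.40°  →  invalid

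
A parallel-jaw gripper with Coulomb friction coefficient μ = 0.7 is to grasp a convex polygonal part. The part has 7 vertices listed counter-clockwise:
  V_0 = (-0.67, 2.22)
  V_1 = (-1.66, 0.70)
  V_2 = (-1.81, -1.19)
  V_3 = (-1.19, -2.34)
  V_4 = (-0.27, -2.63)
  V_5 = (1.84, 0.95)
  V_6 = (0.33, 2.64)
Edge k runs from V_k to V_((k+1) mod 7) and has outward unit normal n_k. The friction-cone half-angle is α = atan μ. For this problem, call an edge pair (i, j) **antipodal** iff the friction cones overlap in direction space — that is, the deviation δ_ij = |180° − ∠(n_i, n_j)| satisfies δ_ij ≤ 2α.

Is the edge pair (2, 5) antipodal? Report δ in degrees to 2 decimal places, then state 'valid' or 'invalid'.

α = atan 0.7 = 34.99°;  2α = 69.98°
edge 2: e_2 = (+0.62, -1.15);  n_2 = (-0.8802, -0.4746)
edge 5: e_5 = (-1.51, +1.69);  n_5 = (+0.7457, +0.6663)
∠(n_2, n_5) = 166.55°
δ = |180° − 166.55°| = 13.45°
13.45° ≤ 2α = 69.98°  →  valid

δ = 13.45°, valid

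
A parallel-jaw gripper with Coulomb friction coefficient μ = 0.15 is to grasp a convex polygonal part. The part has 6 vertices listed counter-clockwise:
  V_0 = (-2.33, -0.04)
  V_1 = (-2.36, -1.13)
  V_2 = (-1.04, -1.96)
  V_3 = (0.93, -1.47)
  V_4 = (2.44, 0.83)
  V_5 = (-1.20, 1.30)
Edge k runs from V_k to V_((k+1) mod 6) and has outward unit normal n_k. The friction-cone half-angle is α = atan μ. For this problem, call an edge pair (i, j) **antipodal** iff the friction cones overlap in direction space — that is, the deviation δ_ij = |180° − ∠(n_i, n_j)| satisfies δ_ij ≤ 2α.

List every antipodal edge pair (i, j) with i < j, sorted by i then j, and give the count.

count = 1; pairs: (3,5)

α = atan 0.15 = 8.53°;  2α = 17.06°
n_0 = (-0.9996, +0.0275)
n_1 = (-0.5323, -0.8466)
n_2 = (+0.2414, -0.9704)
n_3 = (+0.8359, -0.5488)
n_4 = (+0.1281, +0.9918)
n_5 = (-0.7645, +0.6447)
  (0,1): δ = 120.58°  ·
  (0,2): δ = 74.46°  ·
  (0,3): δ = 31.71°  ·
  (0,4): δ = 84.22°  ·
  (0,5): δ = 141.44°  ·
  (1,2): δ = 133.87°  ·
  (1,3): δ = 91.12°  ·
  (1,4): δ = 24.80°  ·
  (1,5): δ = 82.02°  ·
  (2,3): δ = 137.25°  ·
  (2,4): δ = 21.33°  ·
  (2,5): δ = 35.89°  ·
  (3,4): δ = 64.07°  ·
  (3,5): δ = 6.85°  ✓
  (4,5): δ = 122.78°  ·
antipodal pairs: 1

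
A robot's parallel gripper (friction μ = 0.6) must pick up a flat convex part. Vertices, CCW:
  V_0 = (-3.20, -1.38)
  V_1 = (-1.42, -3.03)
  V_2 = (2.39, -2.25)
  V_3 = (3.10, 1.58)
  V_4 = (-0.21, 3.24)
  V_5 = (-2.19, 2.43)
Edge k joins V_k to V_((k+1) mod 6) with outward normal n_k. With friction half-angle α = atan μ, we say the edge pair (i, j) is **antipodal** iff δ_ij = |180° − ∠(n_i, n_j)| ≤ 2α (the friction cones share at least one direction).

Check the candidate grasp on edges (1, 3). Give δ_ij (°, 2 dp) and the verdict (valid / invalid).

α = atan 0.6 = 30.96°;  2α = 61.93°
edge 1: e_1 = (+3.81, +0.78);  n_1 = (+0.2006, -0.9797)
edge 3: e_3 = (-3.31, +1.66);  n_3 = (+0.4483, +0.8939)
∠(n_1, n_3) = 141.80°
δ = |180° − 141.80°| = 38.20°
38.20° ≤ 2α = 61.93°  →  valid

δ = 38.20°, valid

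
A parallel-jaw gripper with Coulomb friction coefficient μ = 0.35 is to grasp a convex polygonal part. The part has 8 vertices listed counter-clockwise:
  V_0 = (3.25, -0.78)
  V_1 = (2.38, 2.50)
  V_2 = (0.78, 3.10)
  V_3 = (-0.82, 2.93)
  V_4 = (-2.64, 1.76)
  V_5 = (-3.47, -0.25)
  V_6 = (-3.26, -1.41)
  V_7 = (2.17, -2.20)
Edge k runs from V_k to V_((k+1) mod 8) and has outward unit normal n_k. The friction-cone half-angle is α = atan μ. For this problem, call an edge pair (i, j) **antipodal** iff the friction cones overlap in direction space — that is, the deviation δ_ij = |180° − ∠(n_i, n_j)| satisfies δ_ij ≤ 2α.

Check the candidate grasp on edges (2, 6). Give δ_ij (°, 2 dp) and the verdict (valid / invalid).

δ = 14.34°, valid

α = atan 0.35 = 19.29°;  2α = 38.58°
edge 2: e_2 = (-1.60, -0.17);  n_2 = (-0.1057, +0.9944)
edge 6: e_6 = (+5.43, -0.79);  n_6 = (-0.1440, -0.9896)
∠(n_2, n_6) = 165.66°
δ = |180° − 165.66°| = 14.34°
14.34° ≤ 2α = 38.58°  →  valid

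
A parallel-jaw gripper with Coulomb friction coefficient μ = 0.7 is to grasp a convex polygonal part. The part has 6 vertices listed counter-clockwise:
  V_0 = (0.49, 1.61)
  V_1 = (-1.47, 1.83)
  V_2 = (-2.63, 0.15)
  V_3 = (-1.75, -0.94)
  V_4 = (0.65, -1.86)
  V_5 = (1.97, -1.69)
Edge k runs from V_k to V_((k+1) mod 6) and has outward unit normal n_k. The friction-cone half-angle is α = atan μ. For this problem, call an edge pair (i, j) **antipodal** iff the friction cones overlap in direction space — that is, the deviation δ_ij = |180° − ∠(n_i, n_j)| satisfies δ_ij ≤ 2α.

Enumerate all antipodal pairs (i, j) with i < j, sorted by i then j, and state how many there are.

α = atan 0.7 = 34.99°;  2α = 69.98°
n_0 = (+0.1115, +0.9938)
n_1 = (-0.8229, +0.5682)
n_2 = (-0.7781, -0.6282)
n_3 = (-0.3579, -0.9337)
n_4 = (+0.1277, -0.9918)
n_5 = (+0.9124, +0.4092)
  (0,1): δ = 118.22°  ·
  (0,2): δ = 44.68°  ✓
  (0,3): δ = 14.57°  ✓
  (0,4): δ = 13.74°  ✓
  (0,5): δ = 120.56°  ·
  (1,2): δ = 106.46°  ·
  (1,3): δ = 76.35°  ·
  (1,4): δ = 48.04°  ✓
  (1,5): δ = 58.78°  ✓
  (2,3): δ = 149.89°  ·
  (2,4): δ = 121.58°  ·
  (2,5): δ = 14.76°  ✓
  (3,4): δ = 151.69°  ·
  (3,5): δ = 44.87°  ✓
  (4,5): δ = 73.18°  ·
antipodal pairs: 7

count = 7; pairs: (0,2), (0,3), (0,4), (1,4), (1,5), (2,5), (3,5)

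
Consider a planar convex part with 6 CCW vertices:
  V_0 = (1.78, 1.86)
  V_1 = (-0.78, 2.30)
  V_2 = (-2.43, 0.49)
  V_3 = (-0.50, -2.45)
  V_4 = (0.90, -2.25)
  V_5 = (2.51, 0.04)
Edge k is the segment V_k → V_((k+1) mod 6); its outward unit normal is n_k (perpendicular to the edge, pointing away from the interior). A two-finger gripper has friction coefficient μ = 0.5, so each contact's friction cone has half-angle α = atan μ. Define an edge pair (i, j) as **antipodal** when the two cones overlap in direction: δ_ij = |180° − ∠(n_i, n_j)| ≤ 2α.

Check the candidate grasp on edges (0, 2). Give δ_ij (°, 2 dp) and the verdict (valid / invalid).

δ = 46.96°, valid

α = atan 0.5 = 26.57°;  2α = 53.13°
edge 0: e_0 = (-2.56, +0.44);  n_0 = (+0.1694, +0.9855)
edge 2: e_2 = (+1.93, -2.94);  n_2 = (-0.8360, -0.5488)
∠(n_0, n_2) = 133.04°
δ = |180° − 133.04°| = 46.96°
46.96° ≤ 2α = 53.13°  →  valid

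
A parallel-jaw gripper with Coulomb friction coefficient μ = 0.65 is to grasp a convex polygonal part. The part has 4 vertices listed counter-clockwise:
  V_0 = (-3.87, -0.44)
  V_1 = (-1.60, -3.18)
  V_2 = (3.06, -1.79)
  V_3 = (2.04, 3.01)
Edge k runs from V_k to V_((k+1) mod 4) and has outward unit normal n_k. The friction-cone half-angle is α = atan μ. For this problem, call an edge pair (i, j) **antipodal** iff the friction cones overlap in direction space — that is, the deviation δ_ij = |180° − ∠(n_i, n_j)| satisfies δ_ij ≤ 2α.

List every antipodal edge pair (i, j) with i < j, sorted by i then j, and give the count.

count = 2; pairs: (0,2), (1,3)

α = atan 0.65 = 33.02°;  2α = 66.05°
n_0 = (-0.7701, -0.6380)
n_1 = (+0.2858, -0.9583)
n_2 = (+0.9782, +0.2079)
n_3 = (-0.5041, +0.8636)
  (0,1): δ = 113.03°  ·
  (0,2): δ = 27.64°  ✓
  (0,3): δ = 80.63°  ·
  (1,2): δ = 94.61°  ·
  (1,3): δ = 13.67°  ✓
  (2,3): δ = 71.72°  ·
antipodal pairs: 2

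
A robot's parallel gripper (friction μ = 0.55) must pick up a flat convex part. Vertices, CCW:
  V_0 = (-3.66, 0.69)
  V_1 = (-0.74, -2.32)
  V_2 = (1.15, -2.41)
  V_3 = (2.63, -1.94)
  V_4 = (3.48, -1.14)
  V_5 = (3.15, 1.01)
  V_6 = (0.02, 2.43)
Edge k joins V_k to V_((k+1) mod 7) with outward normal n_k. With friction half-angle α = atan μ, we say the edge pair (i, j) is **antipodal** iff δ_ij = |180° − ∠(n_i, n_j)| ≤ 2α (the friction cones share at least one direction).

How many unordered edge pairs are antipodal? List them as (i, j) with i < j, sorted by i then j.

count = 7; pairs: (0,4), (0,5), (1,5), (1,6), (2,5), (2,6), (3,6)

α = atan 0.55 = 28.81°;  2α = 57.62°
n_0 = (-0.7178, -0.6963)
n_1 = (-0.0476, -0.9989)
n_2 = (+0.3027, -0.9531)
n_3 = (+0.6854, -0.7282)
n_4 = (+0.9884, +0.1517)
n_5 = (+0.4131, +0.9107)
n_6 = (-0.4275, +0.9040)
  (0,1): δ = 136.86°  ·
  (0,2): δ = 116.51°  ·
  (0,3): δ = 90.87°  ·
  (0,4): δ = 35.40°  ✓
  (0,5): δ = 21.47°  ✓
  (0,6): δ = 71.18°  ·
  (1,2): δ = 159.66°  ·
  (1,3): δ = 134.01°  ·
  (1,4): δ = 78.55°  ·
  (1,5): δ = 21.68°  ✓
  (1,6): δ = 28.03°  ✓
  (2,3): δ = 154.35°  ·
  (2,4): δ = 98.89°  ·
  (2,5): δ = 42.02°  ✓
  (2,6): δ = 7.69°  ✓
  (3,4): δ = 124.54°  ·
  (3,5): δ = 67.67°  ·
  (3,6): δ = 17.96°  ✓
  (4,5): δ = 123.13°  ·
  (4,6): δ = 73.42°  ·
  (5,6): δ = 130.29°  ·
antipodal pairs: 7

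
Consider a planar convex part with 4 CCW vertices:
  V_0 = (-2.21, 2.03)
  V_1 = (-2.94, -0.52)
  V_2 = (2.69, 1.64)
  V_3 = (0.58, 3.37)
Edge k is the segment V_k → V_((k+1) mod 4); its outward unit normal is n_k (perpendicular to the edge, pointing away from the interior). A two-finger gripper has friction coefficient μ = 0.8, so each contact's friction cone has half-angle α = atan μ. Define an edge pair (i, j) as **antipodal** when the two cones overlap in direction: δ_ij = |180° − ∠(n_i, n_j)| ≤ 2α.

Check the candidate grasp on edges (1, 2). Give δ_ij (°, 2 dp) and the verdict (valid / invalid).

δ = 60.34°, valid

α = atan 0.8 = 38.66°;  2α = 77.32°
edge 1: e_1 = (+5.63, +2.16);  n_1 = (+0.3582, -0.9336)
edge 2: e_2 = (-2.11, +1.73);  n_2 = (+0.6340, +0.7733)
∠(n_1, n_2) = 119.66°
δ = |180° − 119.66°| = 60.34°
60.34° ≤ 2α = 77.32°  →  valid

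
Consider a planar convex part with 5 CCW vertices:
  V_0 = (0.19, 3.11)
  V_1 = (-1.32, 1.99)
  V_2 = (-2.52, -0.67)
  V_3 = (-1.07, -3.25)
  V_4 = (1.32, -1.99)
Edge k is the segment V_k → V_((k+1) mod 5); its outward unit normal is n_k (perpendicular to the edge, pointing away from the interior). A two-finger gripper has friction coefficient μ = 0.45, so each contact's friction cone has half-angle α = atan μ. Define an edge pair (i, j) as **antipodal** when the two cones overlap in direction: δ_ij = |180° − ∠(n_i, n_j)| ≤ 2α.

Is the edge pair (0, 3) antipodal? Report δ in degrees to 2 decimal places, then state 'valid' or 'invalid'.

δ = 8.77°, valid

α = atan 0.45 = 24.23°;  2α = 48.46°
edge 0: e_0 = (-1.51, -1.12);  n_0 = (-0.5957, +0.8032)
edge 3: e_3 = (+2.39, +1.26);  n_3 = (+0.4664, -0.8846)
∠(n_0, n_3) = 171.23°
δ = |180° − 171.23°| = 8.77°
8.77° ≤ 2α = 48.46°  →  valid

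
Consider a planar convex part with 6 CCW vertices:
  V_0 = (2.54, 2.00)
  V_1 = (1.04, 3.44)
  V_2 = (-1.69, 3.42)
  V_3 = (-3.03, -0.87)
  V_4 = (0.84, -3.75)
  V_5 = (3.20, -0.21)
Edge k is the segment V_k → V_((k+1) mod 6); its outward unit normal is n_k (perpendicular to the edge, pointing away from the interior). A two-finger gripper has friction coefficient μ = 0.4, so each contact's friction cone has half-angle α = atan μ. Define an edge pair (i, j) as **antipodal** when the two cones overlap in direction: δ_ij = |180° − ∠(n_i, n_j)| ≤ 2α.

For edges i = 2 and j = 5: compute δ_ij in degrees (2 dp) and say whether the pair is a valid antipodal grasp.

δ = 33.97°, valid

α = atan 0.4 = 21.80°;  2α = 43.60°
edge 2: e_2 = (-1.34, -4.29);  n_2 = (-0.9545, +0.2981)
edge 5: e_5 = (-0.66, +2.21);  n_5 = (+0.9582, +0.2862)
∠(n_2, n_5) = 146.03°
δ = |180° − 146.03°| = 33.97°
33.97° ≤ 2α = 43.60°  →  valid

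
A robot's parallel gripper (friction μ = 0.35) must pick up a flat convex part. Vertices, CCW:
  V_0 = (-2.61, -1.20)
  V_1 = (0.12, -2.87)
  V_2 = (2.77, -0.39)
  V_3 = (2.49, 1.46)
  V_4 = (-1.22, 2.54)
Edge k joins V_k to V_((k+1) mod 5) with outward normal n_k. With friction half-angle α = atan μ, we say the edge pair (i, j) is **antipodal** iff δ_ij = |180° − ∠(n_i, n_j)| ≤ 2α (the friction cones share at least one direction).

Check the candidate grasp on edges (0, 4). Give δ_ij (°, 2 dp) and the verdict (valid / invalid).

α = atan 0.35 = 19.29°;  2α = 38.58°
edge 0: e_0 = (+2.73, -1.67);  n_0 = (-0.5218, -0.8531)
edge 4: e_4 = (-1.39, -3.74);  n_4 = (-0.9374, +0.3484)
∠(n_0, n_4) = 78.93°
δ = |180° − 78.93°| = 101.07°
101.07° > 2α = 38.58°  →  invalid

δ = 101.07°, invalid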